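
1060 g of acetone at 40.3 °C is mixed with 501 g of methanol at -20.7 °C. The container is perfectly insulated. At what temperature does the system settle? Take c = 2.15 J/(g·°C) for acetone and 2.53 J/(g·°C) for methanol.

Set heat shed by the hot body equal to heat absorbed by the cold body:
1060·2.15·(40.3 − T) = 501·2.53·(T − (-20.7))
2279(40.3 − T) = 1267.5(T − (-20.7))
3546.5 T = 65606  ⇒  T ≈ 18.50 °C

T_f ≈ 18.5 °C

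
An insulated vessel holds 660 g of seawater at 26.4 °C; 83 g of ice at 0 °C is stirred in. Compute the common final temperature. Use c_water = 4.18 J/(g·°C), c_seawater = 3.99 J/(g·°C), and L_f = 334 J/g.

T_f ≈ 14.0 °C

Let T be the final temperature. ΣQ_i = 0:
fusion: m_ice L_f = 83·334 = 27722
  meltwater 0→T: 83·4.18·T = 346.94 T
  seawater cools: 660·3.99·(T − 26.4) = 2633.4(T − 26.4)
2980.3 T = 69522 − 27722 = 41800
T ≈ 14.03 °C — above 0 °C, consistent with complete melting.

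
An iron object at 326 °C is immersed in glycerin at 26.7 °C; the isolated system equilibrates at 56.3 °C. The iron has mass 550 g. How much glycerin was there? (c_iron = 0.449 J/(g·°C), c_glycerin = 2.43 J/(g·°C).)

|Q_iron| = |Q_glycerin|:
550×0.449×(326 − 56.3) = m×2.43×(56.3 − 26.7)
71.93 m = 66602  ⇒  m ≈ 926 g

m ≈ 926 g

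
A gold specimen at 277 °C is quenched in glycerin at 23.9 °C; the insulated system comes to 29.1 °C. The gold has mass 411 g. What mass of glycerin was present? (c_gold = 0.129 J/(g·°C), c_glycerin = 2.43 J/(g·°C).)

m ≈ 1040 g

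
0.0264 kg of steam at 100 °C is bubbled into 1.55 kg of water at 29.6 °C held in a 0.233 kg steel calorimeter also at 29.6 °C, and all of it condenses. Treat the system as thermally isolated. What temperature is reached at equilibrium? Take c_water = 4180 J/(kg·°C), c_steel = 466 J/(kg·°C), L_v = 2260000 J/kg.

Energy balance with sensible and latent terms:
steam→water at 100 °C releases m L_v = 0.0264×2260000 = 59664
  condensate cools 100→T: 0.0264×4180×(T − 100) = 110.35(T − 100)
  water warms: 1.55×4180×(T − 29.6) = 6479(T − 29.6)
  cup: 108.58(T − 29.6)
6697.9 T = 59664 + 11035 + 194992 = 265692
T ≈ 39.67 °C (< 100 °C, so full condensation is consistent).

T_f ≈ 39.7 °C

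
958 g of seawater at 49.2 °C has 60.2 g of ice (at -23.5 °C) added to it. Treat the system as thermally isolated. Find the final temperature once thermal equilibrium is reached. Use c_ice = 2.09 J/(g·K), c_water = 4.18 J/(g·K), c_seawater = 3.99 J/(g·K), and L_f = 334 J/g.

Energy balance with sensible and latent terms:
warm ice to 0 °C: 60.2×2.09×(0 − (-23.5)) = 2956.7
  fusion: m_ice L_f = 60.2×334 = 20107
  warm the meltwater: 251.64 T
  seawater: 3822.4(T − 49.2)
4074.1 T = 188063 − 23064 = 165000
T ≈ 40.50 °C — above 0 °C, consistent with complete melting.

T_f ≈ 40.5 °C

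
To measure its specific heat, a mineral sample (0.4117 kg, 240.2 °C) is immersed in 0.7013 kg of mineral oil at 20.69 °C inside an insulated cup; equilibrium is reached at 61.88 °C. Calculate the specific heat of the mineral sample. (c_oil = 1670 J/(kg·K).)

Heat lost by the mineral sample = heat gained by the oil:
0.4117×c×(240.2 − 61.88) = 0.7013×1670×(61.88 − 20.69)
73.41 c = 48241  ⇒  c ≈ 657.1 J/(kg·K)

c ≈ 657 J/(kg·K)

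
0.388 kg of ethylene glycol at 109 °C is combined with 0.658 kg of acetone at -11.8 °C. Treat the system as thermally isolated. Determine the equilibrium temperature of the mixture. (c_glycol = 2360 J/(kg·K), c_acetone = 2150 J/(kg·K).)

|Q_glycol| = |Q_acetone|:
0.388×2360×(109 − T) = 0.658×2150×(T − (-11.8))
915.68(109 − T) = 1414.7(T − (-11.8))
2330.4 T = 83116  ⇒  T ≈ 35.67 °C

T_f ≈ 35.7 °C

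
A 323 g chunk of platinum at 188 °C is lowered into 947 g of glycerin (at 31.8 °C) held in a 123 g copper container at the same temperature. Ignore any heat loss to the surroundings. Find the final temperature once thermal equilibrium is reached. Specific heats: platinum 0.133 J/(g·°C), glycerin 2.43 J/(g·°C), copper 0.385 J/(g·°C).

T_f ≈ 34.6 °C

T_f = Σ m_i c_i T_i / Σ m_i c_i:
T_f = (42.96×188 + 2301.2×31.8 + 47.36×31.8) / (42.96 + 2301.2 + 47.36)
    = 82761 / 2391.5 ≈ 34.61 °C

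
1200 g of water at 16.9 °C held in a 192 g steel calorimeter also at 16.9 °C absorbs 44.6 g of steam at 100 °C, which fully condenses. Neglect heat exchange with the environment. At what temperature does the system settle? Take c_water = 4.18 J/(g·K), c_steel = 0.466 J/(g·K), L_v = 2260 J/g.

T_f ≈ 38.9 °C

Net heat exchanged in the isolated system is zero:
condense steam: −44.6×2260 = −100796; condensed water 100 °C→T: 186.43(T − 100); original water: 5016(T − 16.9); steel cup: 192×0.466×(T − 16.9) = 89.47(T − 16.9)
5291.9 T = 100796 + 18643 + 86282 = 205721
T ≈ 38.87 °C — below 100 °C, confirming all the steam condensed.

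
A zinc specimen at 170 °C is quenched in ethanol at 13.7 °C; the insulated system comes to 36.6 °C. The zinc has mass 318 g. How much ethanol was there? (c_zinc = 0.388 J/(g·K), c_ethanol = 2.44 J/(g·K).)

Setting the total heat transfer to zero:
318·0.388·(36.6 − 170) + m·2.44·(36.6 − 13.7) = 0
55.88 m = 16459
m = 16459/55.88 ≈ 294.6 g

m ≈ 295 g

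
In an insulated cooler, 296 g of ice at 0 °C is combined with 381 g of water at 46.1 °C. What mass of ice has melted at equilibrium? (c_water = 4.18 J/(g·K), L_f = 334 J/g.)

m_melted ≈ 220 g

Water can give up m c ΔT = 381·4.18·46.1 = 73418 J before reaching 0 °C.
Fully melting the ice requires m_ice L_f = 296·334 = 98864 J.
Since 73418 < 98864 J, not all the ice melts; equilibrium is at 0 °C.
m_melt = 73418 / L_f = 219.8 g.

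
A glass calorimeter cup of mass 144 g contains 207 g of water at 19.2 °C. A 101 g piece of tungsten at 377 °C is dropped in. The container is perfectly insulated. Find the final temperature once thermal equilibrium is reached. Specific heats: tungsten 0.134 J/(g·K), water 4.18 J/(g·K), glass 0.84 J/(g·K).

T_f ≈ 24.0 °C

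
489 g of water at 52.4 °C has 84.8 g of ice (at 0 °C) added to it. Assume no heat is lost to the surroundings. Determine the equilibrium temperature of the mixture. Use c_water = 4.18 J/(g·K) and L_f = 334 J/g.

T_f ≈ 32.8 °C

Energy conservation, ΣQ = 0:
melt ice: 84.8·334 = 28323; warm the meltwater: 354.46 T; water cools: 489·4.18·(T − 52.4) = 2044(T − 52.4)
2398.5 T = 107107 − 28323 = 78783
T ≈ 32.85 °C (positive, so assuming full melt was valid).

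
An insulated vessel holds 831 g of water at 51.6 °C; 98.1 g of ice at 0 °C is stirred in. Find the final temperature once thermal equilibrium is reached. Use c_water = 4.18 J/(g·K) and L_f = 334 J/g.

T_f ≈ 37.7 °C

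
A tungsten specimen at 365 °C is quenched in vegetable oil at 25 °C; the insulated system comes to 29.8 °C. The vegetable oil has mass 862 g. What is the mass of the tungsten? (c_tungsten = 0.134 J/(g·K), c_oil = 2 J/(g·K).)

m ≈ 184 g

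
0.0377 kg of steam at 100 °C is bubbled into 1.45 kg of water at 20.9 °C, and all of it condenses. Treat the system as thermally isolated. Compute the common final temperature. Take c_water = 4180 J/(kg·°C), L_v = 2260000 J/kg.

Net heat exchanged in the isolated system is zero:
condense steam: −0.0377×2260000 = −85202; condensed water 100 °C→T: 157.59(T − 100); water warms: 1.45×4180×(T − 20.9) = 6061(T − 20.9)
6218.6 T = 85202 + 15759 + 126675 = 227636
T ≈ 36.61 °C (< 100 °C, so full condensation is consistent).

T_f ≈ 36.6 °C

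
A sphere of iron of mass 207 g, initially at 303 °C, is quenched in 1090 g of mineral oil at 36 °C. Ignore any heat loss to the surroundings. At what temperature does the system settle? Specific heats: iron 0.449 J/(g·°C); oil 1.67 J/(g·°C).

|Q_iron| = |Q_oil|:
207·0.449·(303 − T) = 1090·1.67·(T − 36)
92.94(303 − T) = 1820.3(T − 36)
1913.2 T = 93693  ⇒  T ≈ 48.97 °C

T_f ≈ 49.0 °C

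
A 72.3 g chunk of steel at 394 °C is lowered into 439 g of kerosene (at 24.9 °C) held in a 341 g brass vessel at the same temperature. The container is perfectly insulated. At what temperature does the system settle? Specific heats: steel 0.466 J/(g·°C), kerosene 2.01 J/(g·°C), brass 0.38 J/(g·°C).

Heat gained plus heat lost sum to zero:
72.3·0.466·(T − 394) + 439·2.01·(T − 24.9) + 341·0.38·(T − 24.9) = 0
33.69(T − 394) + 882.39(T − 24.9) + 129.58(T − 24.9) = 0
1045.7 T = 38473
T = 38473/1045.7 ≈ 36.79 °C

T_f ≈ 36.8 °C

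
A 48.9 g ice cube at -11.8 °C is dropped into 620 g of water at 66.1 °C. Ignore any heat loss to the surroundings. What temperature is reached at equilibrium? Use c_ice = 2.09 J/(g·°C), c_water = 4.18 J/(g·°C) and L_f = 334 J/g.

Energy conservation, ΣQ = 0:
warm ice to 0 °C: 48.9·2.09·(0 − (-11.8)) = 1206; latent heat to melt: 48.9·334 = 16333; warm the meltwater: 204.4 T; water: 2591.6(T − 66.1)
2796 T = 171305 − 17539 = 153766
T ≈ 55.00 °C. Since T > 0 °C, the all-ice-melts assumption holds.

T_f ≈ 55.0 °C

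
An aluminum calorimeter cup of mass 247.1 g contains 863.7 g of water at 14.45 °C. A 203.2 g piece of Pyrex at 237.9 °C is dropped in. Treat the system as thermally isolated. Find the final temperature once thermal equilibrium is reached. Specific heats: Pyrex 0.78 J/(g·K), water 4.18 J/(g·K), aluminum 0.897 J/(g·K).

Let T be the final temperature. ΣQ_i = 0:
203.2*0.78*(T − 237.9) + 863.7*4.18*(T − 14.45) + 247.1*0.897*(T − 14.45) = 0
158.5(T − 237.9) + 3610.3(T − 14.45) + 221.65(T − 14.45) = 0
(158.5 + 3610.3 + 221.65) T = 158.5*237.9 + 3610.3*14.45 + 221.65*14.45
T = 93077 / 3990.4 = 23.3 °C

T_f ≈ 23.3 °C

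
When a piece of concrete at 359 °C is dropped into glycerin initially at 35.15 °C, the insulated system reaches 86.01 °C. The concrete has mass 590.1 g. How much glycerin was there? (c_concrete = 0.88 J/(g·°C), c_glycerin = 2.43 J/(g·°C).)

m ≈ 1150 g

Heat lost by the concrete = heat gained by the glycerin:
590.1·0.88·(359 − 86.01) = m·2.43·(86.01 − 35.15)
123.59 m = 141760  ⇒  m ≈ 1147 g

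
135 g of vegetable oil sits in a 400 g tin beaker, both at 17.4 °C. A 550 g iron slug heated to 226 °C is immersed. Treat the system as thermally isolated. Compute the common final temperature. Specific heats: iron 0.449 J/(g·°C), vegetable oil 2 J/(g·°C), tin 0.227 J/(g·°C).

Net heat exchanged in the isolated system is zero:
550*0.449*(T − 226) + 135*2*(T − 17.4) + 400*0.227*(T − 17.4) = 0
246.95(T − 226) + 270(T − 17.4) + 90.8(T − 17.4) = 0
(246.95 + 270 + 90.8) T = 246.95*226 + 270*17.4 + 90.8*17.4
T ≈ 102.16 °C

T_f ≈ 102.2 °C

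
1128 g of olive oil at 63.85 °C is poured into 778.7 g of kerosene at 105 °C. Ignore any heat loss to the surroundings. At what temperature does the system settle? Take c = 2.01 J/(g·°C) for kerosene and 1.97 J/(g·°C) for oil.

T_f ≈ 80.9 °C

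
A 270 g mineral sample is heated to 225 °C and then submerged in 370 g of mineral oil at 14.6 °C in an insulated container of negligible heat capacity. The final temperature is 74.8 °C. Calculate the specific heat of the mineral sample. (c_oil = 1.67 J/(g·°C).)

Conservation of energy gives ΣQ = 0:
270×c×(74.8 − 225) + 370×1.67×(74.8 − 14.6) = 0
-40554 c = -37198
c = -37198/-40554 ≈ 0.9172 J/(g·°C)

c ≈ 0.917 J/(g·°C)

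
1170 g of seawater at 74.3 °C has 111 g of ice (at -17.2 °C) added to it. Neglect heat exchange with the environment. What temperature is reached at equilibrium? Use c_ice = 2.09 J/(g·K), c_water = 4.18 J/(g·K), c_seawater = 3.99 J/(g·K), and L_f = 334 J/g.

T_f ≈ 59.6 °C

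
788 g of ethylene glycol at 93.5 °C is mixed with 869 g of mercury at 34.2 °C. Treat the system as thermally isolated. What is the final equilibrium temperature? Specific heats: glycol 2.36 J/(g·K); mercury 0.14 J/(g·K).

Set heat shed by the hot body equal to heat absorbed by the cold body:
788*2.36*(93.5 − T) = 869*0.14*(T − 34.2)
1859.7(93.5 − T) = 121.66(T − 34.2)
1981.3 T = 178041  ⇒  T ≈ 89.86 °C

T_f ≈ 89.9 °C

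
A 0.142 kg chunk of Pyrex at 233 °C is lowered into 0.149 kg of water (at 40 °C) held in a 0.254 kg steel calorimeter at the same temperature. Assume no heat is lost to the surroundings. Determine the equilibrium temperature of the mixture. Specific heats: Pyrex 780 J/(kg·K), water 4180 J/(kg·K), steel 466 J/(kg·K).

T_f ≈ 65.1 °C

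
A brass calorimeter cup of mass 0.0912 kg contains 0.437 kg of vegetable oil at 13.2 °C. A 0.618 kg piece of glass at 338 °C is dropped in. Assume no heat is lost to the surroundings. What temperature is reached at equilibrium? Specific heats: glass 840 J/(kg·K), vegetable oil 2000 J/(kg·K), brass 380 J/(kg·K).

T_f ≈ 131.3 °C

With ΣQ=0 the equilibrium temperature is the m·c-weighted mean:
T_f = (519.12*338 + 874*13.2 + 34.66*13.2) / (519.12 + 874 + 34.66)
    = 187457 / 1427.8 ≈ 131.29 °C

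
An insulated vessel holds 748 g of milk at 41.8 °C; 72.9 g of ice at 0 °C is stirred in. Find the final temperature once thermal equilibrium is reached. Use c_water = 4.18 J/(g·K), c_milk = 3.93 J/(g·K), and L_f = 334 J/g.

Taking heat into each body as positive, Σ m c ΔT = 0:
fusion: m_ice L_f = 72.9×334 = 24349
  meltwater 0→T: 72.9×4.18×T = 304.72 T
  milk: 2939.6(T − 41.8)
3244.4 T = 122877 − 24349 = 98528
T ≈ 30.37 °C (positive, so assuming full melt was valid).

T_f ≈ 30.4 °C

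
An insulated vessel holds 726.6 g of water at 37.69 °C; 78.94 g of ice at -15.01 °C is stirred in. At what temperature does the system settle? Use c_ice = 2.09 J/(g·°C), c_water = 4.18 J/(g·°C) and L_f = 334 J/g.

Sum of m c ΔT and latent-heat terms is zero:
ice -15.01→0 °C: 78.94·2.09·15.01 = 2476.4
  latent heat to melt: 78.94·334 = 26366
  meltwater 0→T: 78.94·4.18·T = 329.97 T
  water cools: 726.6·4.18·(T − 37.69) = 3037.2(T − 37.69)
3367.2 T = 114472 − 28842 = 85629
T ≈ 25.43 °C. Since T > 0 °C, the all-ice-melts assumption holds.

T_f ≈ 25.4 °C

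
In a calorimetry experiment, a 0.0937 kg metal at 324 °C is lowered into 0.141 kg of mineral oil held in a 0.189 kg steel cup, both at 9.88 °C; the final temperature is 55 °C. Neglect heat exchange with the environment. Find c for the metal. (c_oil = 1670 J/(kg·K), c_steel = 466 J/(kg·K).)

c ≈ 579 J/(kg·K)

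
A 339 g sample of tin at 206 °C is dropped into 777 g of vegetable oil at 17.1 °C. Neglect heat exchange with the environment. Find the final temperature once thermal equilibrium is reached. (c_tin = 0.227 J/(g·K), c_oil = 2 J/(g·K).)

Heat lost by the tin equals heat gained by the oil:
339×0.227×(206 − T) = 777×2×(T − 17.1)
76.95(206 − T) = 1554(T − 17.1)
1631 T = 42426  ⇒  T ≈ 26.01 °C

T_f ≈ 26.0 °C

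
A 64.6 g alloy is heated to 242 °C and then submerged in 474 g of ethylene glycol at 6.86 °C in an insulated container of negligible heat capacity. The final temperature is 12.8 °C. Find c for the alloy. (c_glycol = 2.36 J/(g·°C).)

c ≈ 0.449 J/(g·°C)

Heat lost by the alloy = heat gained by the glycol:
64.6·c·(242 − 12.8) = 474·2.36·(12.8 − 6.86)
14806 c = 6644.7  ⇒  c ≈ 0.4488 J/(g·°C)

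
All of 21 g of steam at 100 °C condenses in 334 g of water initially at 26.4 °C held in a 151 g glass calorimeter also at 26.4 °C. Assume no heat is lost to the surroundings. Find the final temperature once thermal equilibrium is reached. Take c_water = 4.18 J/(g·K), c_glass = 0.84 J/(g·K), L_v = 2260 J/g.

Let T be the final temperature. ΣQ_i = 0:
latent heat released on condensation: 21·2260 = 47460
  condensate cools 100→T: 21·4.18·(T − 100) = 87.78(T − 100)
  water warms: 334·4.18·(T − 26.4) = 1396.1(T − 26.4)
  glass cup: 151·0.84·(T − 26.4) = 126.84(T − 26.4)
1610.7 T = 47460 + 8778 + 40206 = 96444
T ≈ 59.88 °C, under the boiling point, so the assumption holds.

T_f ≈ 59.9 °C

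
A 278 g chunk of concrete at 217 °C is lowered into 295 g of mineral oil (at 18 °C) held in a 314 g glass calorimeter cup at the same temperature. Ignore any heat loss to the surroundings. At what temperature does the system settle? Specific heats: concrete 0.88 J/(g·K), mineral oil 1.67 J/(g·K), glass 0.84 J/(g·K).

T_f ≈ 66.6 °C

With ΣQ=0 the equilibrium temperature is the m·c-weighted mean:
T_f = (244.64*217 + 492.65*18 + 263.76*18) / (244.64 + 492.65 + 263.76)
    = 66702 / 1001 ≈ 66.63 °C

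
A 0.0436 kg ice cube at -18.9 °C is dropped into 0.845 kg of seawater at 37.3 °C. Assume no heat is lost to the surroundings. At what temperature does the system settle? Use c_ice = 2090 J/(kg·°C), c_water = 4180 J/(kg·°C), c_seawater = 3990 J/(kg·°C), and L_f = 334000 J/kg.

T_f ≈ 30.8 °C

Net heat exchanged in the isolated system is zero:
warm ice to 0 °C: 0.0436·2090·(0 − (-18.9)) = 1722.2
  latent heat to melt: 0.0436·334000 = 14562
  meltwater 0→T: 0.0436·4180·T = 182.25 T
  seawater cools: 0.845·3990·(T − 37.3) = 3371.5(T − 37.3)
3553.8 T = 125759 − 16285 = 109474
T ≈ 30.80 °C. Since T > 0 °C, the all-ice-melts assumption holds.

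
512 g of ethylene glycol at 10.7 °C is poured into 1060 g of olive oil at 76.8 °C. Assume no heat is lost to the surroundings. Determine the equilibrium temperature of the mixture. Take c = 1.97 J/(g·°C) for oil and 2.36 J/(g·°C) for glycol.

T_f ≈ 52.6 °C

T_f is the heat-capacity-weighted average of the initial temperatures:
T_f = (2088.2*76.8 + 1208.3*10.7) / (2088.2 + 1208.3)
    = 173303 / 3296.5 ≈ 52.57 °C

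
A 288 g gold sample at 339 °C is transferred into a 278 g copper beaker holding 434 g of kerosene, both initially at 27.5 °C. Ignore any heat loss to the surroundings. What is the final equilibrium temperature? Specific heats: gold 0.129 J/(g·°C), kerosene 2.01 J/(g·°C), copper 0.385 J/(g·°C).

T_f ≈ 38.9 °C

Net heat exchanged in the isolated system is zero:
288×0.129×(T − 339) + 434×2.01×(T − 27.5) + 278×0.385×(T − 27.5) = 0
37.15(T − 339) + 872.34(T − 27.5) + 107.03(T − 27.5) = 0
(37.15 + 872.34 + 107.03) T = 37.15×339 + 872.34×27.5 + 107.03×27.5
T = 39527/1016.5 ≈ 38.88 °C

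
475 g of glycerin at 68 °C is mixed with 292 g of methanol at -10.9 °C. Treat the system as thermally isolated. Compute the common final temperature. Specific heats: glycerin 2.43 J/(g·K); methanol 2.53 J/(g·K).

T_f ≈ 37.2 °C

T_f is the heat-capacity-weighted average of the initial temperatures:
T_f = (1154.2*68 + 738.76*(-10.9)) / (1154.2 + 738.76)
    = 70437 / 1893 ≈ 37.21 °C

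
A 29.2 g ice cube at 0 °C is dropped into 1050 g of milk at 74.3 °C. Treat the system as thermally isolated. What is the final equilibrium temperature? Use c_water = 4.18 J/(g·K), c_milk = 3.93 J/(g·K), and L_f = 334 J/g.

T_f ≈ 69.9 °C

Let T be the final temperature. ΣQ_i = 0:
melt ice: 29.2×334 = 9752.8; meltwater 0→T: 29.2×4.18×T = 122.06 T; milk: 4126.5(T − 74.3)
4248.6 T = 306599 − 9752.8 = 296846
T ≈ 69.87 °C — above 0 °C, consistent with complete melting.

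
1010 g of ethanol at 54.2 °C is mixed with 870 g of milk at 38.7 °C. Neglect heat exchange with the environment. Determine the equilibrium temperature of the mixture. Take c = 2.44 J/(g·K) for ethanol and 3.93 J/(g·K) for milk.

With ΣQ=0 the equilibrium temperature is the m·c-weighted mean:
T_f = (2464.4×54.2 + 3419.1×38.7) / (2464.4 + 3419.1)
    = 265890 / 5883.5 ≈ 45.19 °C

T_f ≈ 45.2 °C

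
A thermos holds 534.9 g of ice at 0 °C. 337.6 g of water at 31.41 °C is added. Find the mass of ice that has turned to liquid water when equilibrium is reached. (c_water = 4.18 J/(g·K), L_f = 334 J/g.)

Water can give up m c ΔT = 337.6·4.18·31.41 = 44325 J before reaching 0 °C.
Fully melting the ice requires m_ice L_f = 534.9·334 = 178657 J.
That's not enough to melt it all — equilibrium is at 0 °C with ice remaining.
m_melted·334 = 44325  ⇒  m_melted ≈ 132.7 g.

m_melted ≈ 133 g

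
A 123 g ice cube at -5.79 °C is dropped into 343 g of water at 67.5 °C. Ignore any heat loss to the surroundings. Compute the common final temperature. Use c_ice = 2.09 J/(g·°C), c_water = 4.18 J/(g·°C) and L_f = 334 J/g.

T_f ≈ 27.8 °C

Conservation of energy gives ΣQ = 0:
warm ice to 0 °C: 123×2.09×(0 − (-5.79)) = 1488.4; latent heat to melt: 123×334 = 41082; meltwater 0→T: 123×4.18×T = 514.14 T; water: 1433.7(T − 67.5)
1947.9 T = 96777 − 42570 = 54207
T ≈ 27.83 °C (positive, so assuming full melt was valid).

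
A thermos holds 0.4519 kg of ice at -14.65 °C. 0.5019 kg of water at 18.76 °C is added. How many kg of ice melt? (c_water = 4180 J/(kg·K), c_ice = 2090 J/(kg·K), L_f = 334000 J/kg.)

m_melted ≈ 0.0764 kg

Water can give up m c ΔT = 0.5019·4180·18.76 = 39357 J before reaching 0 °C.
Warming the ice to 0 °C takes 0.4519·2090·14.65 = 13837 J, leaving 25521 J for melting.
Melting all 0.4519 kg of ice would need 0.4519·334000 = 150935 J.
25521 J < 150935 J, so only part of the ice melts and the system sits at 0 °C.
m_melt = 25521 / L_f = 0.07641 kg.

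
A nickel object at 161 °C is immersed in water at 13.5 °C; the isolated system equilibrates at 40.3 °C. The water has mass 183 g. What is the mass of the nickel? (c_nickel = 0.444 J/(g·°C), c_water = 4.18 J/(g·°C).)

Let T be the final temperature. ΣQ_i = 0:
m×0.444×(40.3 − 161) + 183×4.18×(40.3 − 13.5) = 0
-53.59 m = -20500
m = -20500/-53.59 ≈ 382.5 g

m ≈ 383 g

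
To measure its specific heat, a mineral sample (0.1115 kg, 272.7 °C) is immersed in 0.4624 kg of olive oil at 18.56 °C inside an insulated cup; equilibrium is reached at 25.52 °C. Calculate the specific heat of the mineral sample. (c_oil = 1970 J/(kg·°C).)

c ≈ 230 J/(kg·°C)

Setting the total heat transfer to zero:
0.1115×c×(25.52 − 272.7) + 0.4624×1970×(25.52 − 18.56) = 0
-27.56 c = -6340.1
c = -6340.1/-27.56 ≈ 230 J/(kg·°C)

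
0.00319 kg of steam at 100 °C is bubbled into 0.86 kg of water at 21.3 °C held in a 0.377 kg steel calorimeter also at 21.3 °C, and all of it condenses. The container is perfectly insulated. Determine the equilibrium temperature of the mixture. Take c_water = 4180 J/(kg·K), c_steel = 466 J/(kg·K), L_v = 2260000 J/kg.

T_f ≈ 23.5 °C

Taking heat into each body as positive, Σ m c ΔT = 0:
latent heat released on condensation: 0.00319·2260000 = 7209.4
  condensate cools 100→T: 0.00319·4180·(T − 100) = 13.33(T − 100)
  water warms: 0.86·4180·(T − 21.3) = 3594.8(T − 21.3)
  cup: 175.68(T − 21.3)
3783.8 T = 7209.4 + 1333.4 + 80311 = 88854
T ≈ 23.48 °C (< 100 °C, so full condensation is consistent).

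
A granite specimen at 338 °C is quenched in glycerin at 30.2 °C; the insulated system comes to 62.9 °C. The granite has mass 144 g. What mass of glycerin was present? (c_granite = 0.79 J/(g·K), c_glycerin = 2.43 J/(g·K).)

|Q_granite| = |Q_glycerin|:
144×0.79×(338 − 62.9) = m×2.43×(62.9 − 30.2)
79.46 m = 31295  ⇒  m ≈ 393.8 g

m ≈ 394 g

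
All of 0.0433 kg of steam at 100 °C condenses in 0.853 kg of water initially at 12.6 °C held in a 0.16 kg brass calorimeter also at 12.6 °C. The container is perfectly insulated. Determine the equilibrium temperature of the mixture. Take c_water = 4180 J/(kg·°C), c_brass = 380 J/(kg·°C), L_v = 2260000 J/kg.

Heat gained plus heat lost sum to zero:
steam→water at 100 °C releases m L_v = 0.0433·2260000 = 97858; condensed water 100 °C→T: 180.99(T − 100); original water: 3565.5(T − 12.6); cup: 60.8(T − 12.6)
3807.3 T = 97858 + 18099 + 45692 = 161649
T ≈ 42.46 °C, under the boiling point, so the assumption holds.

T_f ≈ 42.5 °C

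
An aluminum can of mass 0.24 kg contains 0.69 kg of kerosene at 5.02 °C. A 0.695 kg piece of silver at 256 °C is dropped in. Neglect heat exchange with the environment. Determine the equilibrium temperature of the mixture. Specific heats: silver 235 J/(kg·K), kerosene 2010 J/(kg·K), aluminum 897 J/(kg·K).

T_f ≈ 28.2 °C

Energy conservation, ΣQ = 0:
0.695·235·(T − 256) + 0.69·2010·(T − 5.02) + 0.24·897·(T − 5.02) = 0
163.32(T − 256) + 1386.9(T − 5.02) + 215.28(T − 5.02) = 0
(163.32 + 1386.9 + 215.28) T = 163.32·256 + 1386.9·5.02 + 215.28·5.02
T = 49854/1765.5 ≈ 28.24 °C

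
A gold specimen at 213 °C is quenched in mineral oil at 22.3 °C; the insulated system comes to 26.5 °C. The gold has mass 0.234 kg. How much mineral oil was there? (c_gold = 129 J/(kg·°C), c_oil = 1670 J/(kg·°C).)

Energy conservation, ΣQ = 0:
0.234×129×(26.5 − 213) + m×1670×(26.5 − 22.3) = 0
7014 m = 5629.7
m = 5629.7/7014 ≈ 0.8026 kg

m ≈ 0.803 kg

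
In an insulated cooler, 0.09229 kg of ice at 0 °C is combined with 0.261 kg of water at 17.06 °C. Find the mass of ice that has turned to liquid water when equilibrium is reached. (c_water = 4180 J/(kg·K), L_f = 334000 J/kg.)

Heat available from the water dropping to 0 °C: 0.261×4180×17.06 = 18612 J.
Fully melting the ice requires m_ice L_f = 0.09229×334000 = 30825 J.
18612 J < 30825 J, so only part of the ice melts and the system sits at 0 °C.
m_melted×334000 = 18612  ⇒  m_melted ≈ 0.05572 kg.

m_melted ≈ 0.0557 kg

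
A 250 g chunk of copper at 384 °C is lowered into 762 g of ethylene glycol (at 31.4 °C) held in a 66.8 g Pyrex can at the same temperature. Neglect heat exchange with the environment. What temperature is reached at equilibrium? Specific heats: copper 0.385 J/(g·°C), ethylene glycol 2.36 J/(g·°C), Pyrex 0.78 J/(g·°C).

T_f = Σ m_i c_i T_i / Σ m_i c_i:
T_f = (96.25*384 + 1798.3*31.4 + 52.1*31.4) / (96.25 + 1798.3 + 52.1)
    = 95063 / 1946.7 ≈ 48.83 °C

T_f ≈ 48.8 °C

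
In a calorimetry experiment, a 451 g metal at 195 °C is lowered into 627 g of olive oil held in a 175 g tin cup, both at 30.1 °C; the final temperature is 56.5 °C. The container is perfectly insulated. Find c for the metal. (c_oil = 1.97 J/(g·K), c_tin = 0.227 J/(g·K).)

c ≈ 0.539 J/(g·K)

Energy conservation, ΣQ = 0:
451×c×(56.5 − 195) + 627×1.97×(56.5 − 30.1) + 175×0.227×(56.5 − 30.1) = 0
-62464 c = -33658
c = -33658/-62464 ≈ 0.5388 J/(g·K)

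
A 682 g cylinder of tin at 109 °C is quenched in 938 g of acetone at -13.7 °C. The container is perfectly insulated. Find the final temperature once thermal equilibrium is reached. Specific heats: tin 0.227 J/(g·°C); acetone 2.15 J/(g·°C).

T_f ≈ -5.0 °C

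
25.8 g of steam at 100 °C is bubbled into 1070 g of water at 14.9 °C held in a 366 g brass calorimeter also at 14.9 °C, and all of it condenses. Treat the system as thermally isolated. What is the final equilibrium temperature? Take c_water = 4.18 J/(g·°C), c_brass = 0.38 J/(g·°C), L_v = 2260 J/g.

T_f ≈ 29.2 °C

Conservation of energy gives ΣQ = 0:
condense steam: −25.8·2260 = −58308
  condensate cools 100→T: 25.8·4.18·(T − 100) = 107.84(T − 100)
  water warms: 1070·4.18·(T − 14.9) = 4472.6(T − 14.9)
  brass cup: 366·0.38·(T − 14.9) = 139.08(T − 14.9)
4719.5 T = 58308 + 10784 + 68714 = 137806
T ≈ 29.20 °C (< 100 °C, so full condensation is consistent).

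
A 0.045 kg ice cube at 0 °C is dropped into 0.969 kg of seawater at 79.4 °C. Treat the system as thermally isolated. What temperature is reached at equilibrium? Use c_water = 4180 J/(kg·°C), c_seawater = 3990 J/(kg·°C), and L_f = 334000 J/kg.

T_f ≈ 72.0 °C

Heat gained plus heat lost sum to zero:
melt ice: 0.045·334000 = 15030
  warm the meltwater: 188.1 T
  seawater cools: 0.969·3990·(T − 79.4) = 3866.3(T − 79.4)
4054.4 T = 306985 − 15030 = 291955
T ≈ 72.01 °C — above 0 °C, consistent with complete melting.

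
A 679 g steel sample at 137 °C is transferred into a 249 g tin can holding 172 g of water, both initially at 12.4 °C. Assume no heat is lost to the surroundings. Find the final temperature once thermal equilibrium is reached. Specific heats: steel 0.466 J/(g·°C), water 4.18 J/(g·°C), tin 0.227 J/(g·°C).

T_f ≈ 48.5 °C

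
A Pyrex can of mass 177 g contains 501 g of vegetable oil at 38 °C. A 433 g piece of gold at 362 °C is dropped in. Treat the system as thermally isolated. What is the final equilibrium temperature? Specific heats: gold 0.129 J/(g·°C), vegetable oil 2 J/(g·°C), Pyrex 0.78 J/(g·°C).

Let T be the final temperature. ΣQ_i = 0:
433×0.129×(T − 362) + 501×2×(T − 38) + 177×0.78×(T − 38) = 0
55.86(T − 362) + 1002(T − 38) + 138.06(T − 38) = 0
1195.9 T = 63543
T = 63543 / 1195.9 = 53.1 °C

T_f ≈ 53.1 °C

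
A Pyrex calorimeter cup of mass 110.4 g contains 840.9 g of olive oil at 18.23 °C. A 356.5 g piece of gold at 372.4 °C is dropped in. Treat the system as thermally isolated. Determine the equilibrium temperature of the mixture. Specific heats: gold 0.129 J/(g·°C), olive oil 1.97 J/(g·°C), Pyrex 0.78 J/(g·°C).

T_f ≈ 27.3 °C

Heat gained plus heat lost sum to zero:
356.5×0.129×(T − 372.4) + 840.9×1.97×(T − 18.23) + 110.4×0.78×(T − 18.23) = 0
(45.99 + 1656.6 + 86.11) T = 45.99×372.4 + 1656.6×18.23 + 86.11×18.23
T = 48895/1788.7 ≈ 27.34 °C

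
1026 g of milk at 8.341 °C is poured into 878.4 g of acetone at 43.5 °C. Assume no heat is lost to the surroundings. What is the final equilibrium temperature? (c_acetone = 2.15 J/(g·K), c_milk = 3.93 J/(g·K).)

T_f ≈ 19.6 °C

With ΣQ=0 the equilibrium temperature is the m·c-weighted mean:
T_f = (1888.6·43.5 + 4032.2·8.341) / (1888.6 + 4032.2)
    = 115785 / 5920.7 ≈ 19.56 °C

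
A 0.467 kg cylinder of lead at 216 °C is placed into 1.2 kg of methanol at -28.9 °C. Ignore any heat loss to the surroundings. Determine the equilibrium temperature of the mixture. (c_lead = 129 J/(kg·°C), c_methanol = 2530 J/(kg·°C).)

Set heat shed by the hot body equal to heat absorbed by the cold body:
0.467·129·(216 − T) = 1.2·2530·(T − (-28.9))
60.24(216 − T) = 3036(T − (-28.9))
3096.2 T = -74728  ⇒  T ≈ -24.14 °C

T_f ≈ -24.1 °C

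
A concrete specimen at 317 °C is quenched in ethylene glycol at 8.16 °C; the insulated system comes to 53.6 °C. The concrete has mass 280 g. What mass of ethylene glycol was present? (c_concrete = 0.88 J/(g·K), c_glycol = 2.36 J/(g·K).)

m ≈ 605 g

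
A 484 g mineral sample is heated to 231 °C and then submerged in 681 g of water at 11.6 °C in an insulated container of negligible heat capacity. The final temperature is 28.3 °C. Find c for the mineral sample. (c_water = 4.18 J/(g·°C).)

c ≈ 0.485 J/(g·°C)

Setting the total heat transfer to zero:
484×c×(28.3 − 231) + 681×4.18×(28.3 − 11.6) = 0
-98107 c = -47538
c = -47538/-98107 ≈ 0.4846 J/(g·°C)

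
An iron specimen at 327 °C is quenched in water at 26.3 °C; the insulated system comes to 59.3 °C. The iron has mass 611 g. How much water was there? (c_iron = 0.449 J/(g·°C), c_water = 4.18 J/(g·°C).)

m ≈ 532 g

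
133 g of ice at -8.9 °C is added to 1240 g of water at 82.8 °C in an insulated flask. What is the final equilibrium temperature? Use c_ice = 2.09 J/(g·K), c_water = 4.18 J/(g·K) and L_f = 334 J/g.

T_f ≈ 66.6 °C

Sum of m c ΔT and latent-heat terms is zero:
ice -8.9→0 °C: 133×2.09×8.9 = 2473.9; fusion: m_ice L_f = 133×334 = 44422; meltwater 0→T: 133×4.18×T = 555.94 T; water: 5183.2(T − 82.8)
5739.1 T = 429169 − 46896 = 382273
T ≈ 66.61 °C — above 0 °C, consistent with complete melting.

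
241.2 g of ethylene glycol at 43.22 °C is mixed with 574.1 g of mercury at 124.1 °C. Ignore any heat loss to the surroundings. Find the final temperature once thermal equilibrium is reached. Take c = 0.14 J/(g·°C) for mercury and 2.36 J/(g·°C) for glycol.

T_f ≈ 53.2 °C

Net heat exchanged in the isolated system is zero:
574.1×0.14×(T − 124.1) + 241.2×2.36×(T − 43.22) = 0
80.37(T − 124.1) + 569.23(T − 43.22) = 0
649.61 T = 34577
T = 34577 / 649.61 = 53.2 °C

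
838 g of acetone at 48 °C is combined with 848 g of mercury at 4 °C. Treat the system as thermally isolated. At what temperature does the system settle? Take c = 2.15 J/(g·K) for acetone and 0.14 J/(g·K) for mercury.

Set heat shed by the hot body equal to heat absorbed by the cold body:
838×2.15×(48 − T) = 848×0.14×(T − 4)
1801.7(48 − T) = 118.72(T − 4)
1920.4 T = 86956  ⇒  T ≈ 45.28 °C

T_f ≈ 45.3 °C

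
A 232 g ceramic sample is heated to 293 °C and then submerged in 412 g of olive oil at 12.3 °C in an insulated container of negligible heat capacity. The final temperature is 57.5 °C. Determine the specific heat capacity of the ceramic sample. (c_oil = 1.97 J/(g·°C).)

c ≈ 0.671 J/(g·°C)

Heat lost by the ceramic sample = heat gained by the oil:
232×c×(293 − 57.5) = 412×1.97×(57.5 − 12.3)
54636 c = 36686  ⇒  c ≈ 0.6715 J/(g·°C)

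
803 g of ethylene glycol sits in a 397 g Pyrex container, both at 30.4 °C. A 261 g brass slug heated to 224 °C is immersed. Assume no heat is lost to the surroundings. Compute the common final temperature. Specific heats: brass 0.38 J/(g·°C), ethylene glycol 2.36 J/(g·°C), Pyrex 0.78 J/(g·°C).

Conservation of energy gives ΣQ = 0:
261·0.38·(T − 224) + 803·2.36·(T − 30.4) + 397·0.78·(T − 30.4) = 0
99.18(T − 224) + 1895.1(T − 30.4) + 309.66(T − 30.4) = 0
(99.18 + 1895.1 + 309.66) T = 99.18·224 + 1895.1·30.4 + 309.66·30.4
T = 89240 / 2303.9 = 38.7 °C

T_f ≈ 38.7 °C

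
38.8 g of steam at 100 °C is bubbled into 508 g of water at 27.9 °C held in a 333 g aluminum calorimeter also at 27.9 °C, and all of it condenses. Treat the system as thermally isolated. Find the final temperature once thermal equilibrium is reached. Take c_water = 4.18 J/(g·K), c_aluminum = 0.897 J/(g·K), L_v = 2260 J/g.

T_f ≈ 66.4 °C

Energy conservation, ΣQ = 0:
condense steam: −38.8×2260 = −87688; condensed water 100 °C→T: 162.18(T − 100); water warms: 508×4.18×(T − 27.9) = 2123.4(T − 27.9); cup: 298.7(T − 27.9)
2584.3 T = 87688 + 16218 + 67578 = 171484
T ≈ 66.36 °C — below 100 °C, confirming all the steam condensed.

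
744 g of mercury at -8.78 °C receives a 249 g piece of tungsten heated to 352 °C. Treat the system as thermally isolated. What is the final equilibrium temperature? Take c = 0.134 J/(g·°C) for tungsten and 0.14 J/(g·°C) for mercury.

Let T be the final temperature. ΣQ_i = 0:
249×0.134×(T − 352) + 744×0.14×(T − (-8.78)) = 0
33.37(T − 352) + 104.16(T − (-8.78)) = 0
(33.37 + 104.16) T = 33.37×352 + 104.16×(-8.78)
T = 10830 / 137.53 = 78.8 °C

T_f ≈ 78.8 °C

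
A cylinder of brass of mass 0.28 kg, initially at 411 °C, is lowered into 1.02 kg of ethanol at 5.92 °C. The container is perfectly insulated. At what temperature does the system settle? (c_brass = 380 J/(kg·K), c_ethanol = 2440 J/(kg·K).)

Heat gained plus heat lost sum to zero:
0.28·380·(T − 411) + 1.02·2440·(T − 5.92) = 0
106.4(T − 411) + 2488.8(T − 5.92) = 0
2595.2 T = 58464
T ≈ 22.53 °C

T_f ≈ 22.5 °C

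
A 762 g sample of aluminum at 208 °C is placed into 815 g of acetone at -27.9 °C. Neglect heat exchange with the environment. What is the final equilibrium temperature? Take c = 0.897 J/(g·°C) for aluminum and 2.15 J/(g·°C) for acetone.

T_f ≈ 38.3 °C

|Q_aluminum| = |Q_acetone|:
762×0.897×(208 − T) = 815×2.15×(T − (-27.9))
683.51(208 − T) = 1752.2(T − (-27.9))
2435.8 T = 93283  ⇒  T ≈ 38.30 °C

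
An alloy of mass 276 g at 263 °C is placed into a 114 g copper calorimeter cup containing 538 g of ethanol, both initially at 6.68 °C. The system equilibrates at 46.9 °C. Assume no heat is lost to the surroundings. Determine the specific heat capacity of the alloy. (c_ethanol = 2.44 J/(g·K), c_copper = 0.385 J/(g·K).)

c ≈ 0.915 J/(g·K)

Setting the total heat transfer to zero:
276×c×(46.9 − 263) + 538×2.44×(46.9 − 6.68) + 114×0.385×(46.9 − 6.68) = 0
-59644 c = -54563
c = -54563/-59644 ≈ 0.9148 J/(g·K)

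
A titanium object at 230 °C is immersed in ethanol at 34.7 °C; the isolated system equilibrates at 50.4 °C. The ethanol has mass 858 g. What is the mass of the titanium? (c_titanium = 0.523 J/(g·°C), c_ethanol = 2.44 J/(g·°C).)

|Q_titanium| = |Q_ethanol|:
m×0.523×(230 − 50.4) = 858×2.44×(50.4 − 34.7)
93.93 m = 32868  ⇒  m ≈ 349.9 g

m ≈ 350 g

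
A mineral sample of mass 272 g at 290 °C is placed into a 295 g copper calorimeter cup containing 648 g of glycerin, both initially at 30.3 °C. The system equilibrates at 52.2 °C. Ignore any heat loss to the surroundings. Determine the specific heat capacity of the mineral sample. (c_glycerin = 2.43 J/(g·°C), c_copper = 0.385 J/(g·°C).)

Net heat exchanged in the isolated system is zero:
272·c·(52.2 − 290) + 648·2.43·(52.2 − 30.3) + 295·0.385·(52.2 − 30.3) = 0
-64682 c = -36972
c = -36972/-64682 ≈ 0.5716 J/(g·°C)

c ≈ 0.572 J/(g·°C)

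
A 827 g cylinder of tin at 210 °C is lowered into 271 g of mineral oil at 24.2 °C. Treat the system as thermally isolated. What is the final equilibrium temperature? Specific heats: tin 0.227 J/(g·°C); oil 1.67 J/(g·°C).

T_f ≈ 78.7 °C

|Q_tin| = |Q_oil|:
827·0.227·(210 − T) = 271·1.67·(T − 24.2)
187.73(210 − T) = 452.57(T − 24.2)
640.3 T = 50375  ⇒  T ≈ 78.67 °C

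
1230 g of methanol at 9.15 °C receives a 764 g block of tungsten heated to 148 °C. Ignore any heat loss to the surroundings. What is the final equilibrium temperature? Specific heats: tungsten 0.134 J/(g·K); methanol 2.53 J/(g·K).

T_f ≈ 13.6 °C

Setting the total heat transfer to zero:
764*0.134*(T − 148) + 1230*2.53*(T − 9.15) = 0
102.38(T − 148) + 3111.9(T − 9.15) = 0
(102.38 + 3111.9) T = 102.38*148 + 3111.9*9.15
T = 43626 / 3214.3 = 13.6 °C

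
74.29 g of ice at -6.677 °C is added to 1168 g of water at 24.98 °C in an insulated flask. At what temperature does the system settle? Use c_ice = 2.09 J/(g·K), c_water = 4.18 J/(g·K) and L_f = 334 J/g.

Sum of m c ΔT and latent-heat terms is zero:
ice -6.677→0 °C: 74.29×2.09×6.677 = 1036.7
  latent heat to melt: 74.29×334 = 24813
  warm the meltwater: 310.53 T
  water: 4882.2(T − 24.98)
5192.8 T = 121958 − 25850 = 96109
T ≈ 18.51 °C — above 0 °C, consistent with complete melting.

T_f ≈ 18.5 °C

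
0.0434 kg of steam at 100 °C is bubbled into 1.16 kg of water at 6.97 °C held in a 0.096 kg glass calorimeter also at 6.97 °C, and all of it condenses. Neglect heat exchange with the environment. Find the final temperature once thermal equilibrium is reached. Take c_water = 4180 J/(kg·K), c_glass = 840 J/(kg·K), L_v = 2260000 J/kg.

T_f ≈ 29.5 °C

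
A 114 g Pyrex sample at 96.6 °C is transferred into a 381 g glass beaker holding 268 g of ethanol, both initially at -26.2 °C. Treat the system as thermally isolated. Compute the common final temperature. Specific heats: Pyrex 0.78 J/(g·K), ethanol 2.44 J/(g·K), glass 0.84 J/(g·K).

T_f ≈ -15.9 °C

Conservation of energy gives ΣQ = 0:
114·0.78·(T − 96.6) + 268·2.44·(T − (-26.2)) + 381·0.84·(T − (-26.2)) = 0
88.92(T − 96.6) + 653.92(T − (-26.2)) + 320.04(T − (-26.2)) = 0
1062.9 T = -16928
T = -16928 / 1062.9 = -15.9 °C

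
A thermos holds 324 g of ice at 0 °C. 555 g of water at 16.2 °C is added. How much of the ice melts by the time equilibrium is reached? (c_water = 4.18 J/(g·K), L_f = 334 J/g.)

Water can give up m c ΔT = 555×4.18×16.2 = 37582 J before reaching 0 °C.
Fully melting the ice requires m_ice L_f = 324×334 = 108216 J.
That's not enough to melt it all — equilibrium is at 0 °C with ice remaining.
m_melted×334 = 37582  ⇒  m_melted ≈ 112.5 g.

m_melted ≈ 113 g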